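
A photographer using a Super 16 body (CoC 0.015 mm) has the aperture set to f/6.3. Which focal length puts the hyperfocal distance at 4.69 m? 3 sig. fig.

21.0 mm

From H = f²/(N·c) + f, with f ≪ H: f ≈ √(H·N·c) = √(4690 × 6.3 × 0.015) = √443.20 ≈ 21.05 mm.
Exact: f² + N·c·f − N·c·H = 0 ⇒ f = (−N·c + √((N·c)² + 4·N·c·H))/2 = (−0.0945 + √1772.8)/2 ≈ 21.005 mm ≈ 21.0 mm.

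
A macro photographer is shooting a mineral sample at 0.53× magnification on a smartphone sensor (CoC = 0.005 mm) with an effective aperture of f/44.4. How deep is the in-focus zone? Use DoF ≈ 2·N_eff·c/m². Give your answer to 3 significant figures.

1.58 mm

At magnification m, DoF ≈ 2·N_eff·c/m² = 2 × 44.4 × 0.005 / 0.53² = 0.444 / 0.2809 ≈ 1.58 mm.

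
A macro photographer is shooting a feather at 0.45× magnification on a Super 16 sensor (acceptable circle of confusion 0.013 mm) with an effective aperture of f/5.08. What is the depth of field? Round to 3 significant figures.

At magnification m, DoF ≈ 2·N_eff·c/m² = 2 × 5.08 × 0.013 / 0.45² = 0.1321 / 0.2025 ≈ 0.652 mm.

0.652 mm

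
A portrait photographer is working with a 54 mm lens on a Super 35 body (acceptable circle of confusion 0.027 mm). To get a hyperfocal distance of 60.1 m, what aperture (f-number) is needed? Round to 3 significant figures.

f/1.80

Rearrange H = f²/(N·c) + f for N: N = f² / ((H − f)·c).
N = 54² / ((60100 − 54) × 0.027) = 2916 / 1621 ≈ 1.80.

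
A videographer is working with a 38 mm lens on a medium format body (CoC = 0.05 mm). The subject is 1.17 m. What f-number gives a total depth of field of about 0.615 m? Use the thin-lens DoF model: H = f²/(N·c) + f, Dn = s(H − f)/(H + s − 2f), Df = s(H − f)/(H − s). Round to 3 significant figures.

f/6.30

Write h = H − f = f²/(N·c). The thin-lens limits are Dn = s·h/(h + (s−f)) and Df = s·h/(h − (s−f)), so DoF = Df − Dn = 2·s·(s−f)·h / (h² − (s−f)²).
That is a quadratic in h: DoF·h² − 2·s·(s−f)·h − DoF·(s−f)² = 0 ⇒ h = (s−f)·(s + √(s² + DoF²)) / DoF = 1132 × (1170 + √(1170² + 615²)) / 615 = 1132 × (1170 + 1321.79) / 615 ≈ 4586.5 mm.
Then N = f²/(c·h) = 38² / (0.05 × 4586.5) = 1444 / 229.33 ≈ 6.30.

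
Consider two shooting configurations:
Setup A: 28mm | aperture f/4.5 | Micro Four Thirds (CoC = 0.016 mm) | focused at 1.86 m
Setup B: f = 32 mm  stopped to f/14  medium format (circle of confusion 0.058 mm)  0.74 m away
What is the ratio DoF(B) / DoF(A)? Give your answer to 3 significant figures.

Setup A: H = 28²/(4.5×0.016) + 28 ≈ 10916.9 mm; DoF = Df − Dn = 2236.24 − 1592.13 ≈ 644.11 mm.
Setup B: H = 32²/(14×0.058) + 32 ≈ 1293.1 mm; DoF = Df − Dn = 1687.3 − 473.9 ≈ 1213.4 mm.
Ratio = 1213.4 / 644.11 ≈ 1.88.

1.88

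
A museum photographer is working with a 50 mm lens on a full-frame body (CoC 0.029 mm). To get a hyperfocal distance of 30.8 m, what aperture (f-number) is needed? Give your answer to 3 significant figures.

Rearrange H = f²/(N·c) + f for N: N = f² / ((H − f)·c).
N = 50² / ((30800 − 50) × 0.029) = 2500 / 891.8 ≈ 2.80.

f/2.80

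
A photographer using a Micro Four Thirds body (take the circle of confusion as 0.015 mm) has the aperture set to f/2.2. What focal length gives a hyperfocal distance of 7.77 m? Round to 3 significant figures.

From H = f²/(N·c) + f, with f ≪ H: f ≈ √(H·N·c) = √(7770 × 2.2 × 0.015) = √256.41 ≈ 16.01 mm.
The +f correction barely moves this — solving exactly, f² + N·c·f − N·c·H = 0 ⇒ f = (−N·c + √((N·c)² + 4·N·c·H))/2 = (−0.033 + √1025.6)/2 ≈ 15.996 mm, so f ≈ 16.0 mm.

16.0 mm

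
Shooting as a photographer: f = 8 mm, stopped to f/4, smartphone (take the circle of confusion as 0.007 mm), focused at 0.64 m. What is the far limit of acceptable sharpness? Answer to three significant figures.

0.885 m

Hyperfocal distance H = f²/(N·c) + f = 8²/(4 × 0.007) + 8 = 64/0.028 + 8 ≈ 2293.7 mm ≈ 2.294 m.
Far limit Df = s·(H − f)/(H − s) = 640 × (2293.7 − 8) / (2293.7 − 640) = 640 × 2285.7 / 1653.7 ≈ 884.59 mm ≈ 0.885 m.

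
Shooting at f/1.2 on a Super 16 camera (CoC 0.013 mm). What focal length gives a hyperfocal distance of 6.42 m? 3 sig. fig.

10.0 mm

From H = f²/(N·c) + f, with f ≪ H: f ≈ √(H·N·c) = √(6420 × 1.2 × 0.013) = √100.15 ≈ 10.01 mm.
The +f correction barely moves this — solving exactly, f² + N·c·f − N·c·H = 0 ⇒ f = (−N·c + √((N·c)² + 4·N·c·H))/2 = (−0.0156 + √400.61)/2 ≈ 9.9998 mm, so f ≈ 10.0 mm.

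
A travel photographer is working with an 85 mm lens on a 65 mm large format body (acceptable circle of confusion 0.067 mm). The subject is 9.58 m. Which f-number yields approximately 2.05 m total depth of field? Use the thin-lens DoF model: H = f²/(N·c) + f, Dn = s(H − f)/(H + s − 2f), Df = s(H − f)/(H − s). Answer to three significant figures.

Write h = H − f = f²/(N·c). The thin-lens limits are Dn = s·h/(h + (s−f)) and Df = s·h/(h − (s−f)), so DoF = Df − Dn = 2·s·(s−f)·h / (h² − (s−f)²).
That is a quadratic in h: DoF·h² − 2·s·(s−f)·h − DoF·(s−f)² = 0 ⇒ h = (s−f)·(s + √(s² + DoF²)) / DoF = 9495 × (9580 + √(9580² + 2050²)) / 2050 = 9495 × (9580 + 9796.88) / 2050 ≈ 89748 mm.
Then N = f²/(c·h) = 85² / (0.067 × 89748) = 7225 / 6013.1 ≈ 1.20.

f/1.20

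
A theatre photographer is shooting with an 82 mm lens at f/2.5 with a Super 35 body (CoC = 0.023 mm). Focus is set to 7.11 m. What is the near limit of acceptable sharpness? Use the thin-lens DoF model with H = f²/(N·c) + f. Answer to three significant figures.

Hyperfocal distance H = f²/(N·c) + f = 82²/(2.5 × 0.023) + 82 = 6724/0.0575 + 82 ≈ 117021.1 mm ≈ 117.0 m.
Near limit Dn = s·(H − f)/(H + s − 2f) = 7110 × (117021.1 − 82) / (117021.1 + 7110 − 2 × 82) = 7110 × 116939.1 / 123967.1 ≈ 6706.9 mm ≈ 6.71 m.

6.71 m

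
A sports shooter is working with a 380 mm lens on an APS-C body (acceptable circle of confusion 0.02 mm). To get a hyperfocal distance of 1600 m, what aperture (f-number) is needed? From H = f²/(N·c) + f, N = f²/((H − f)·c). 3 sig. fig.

Rearrange H = f²/(N·c) + f for N: N = f² / ((H − f)·c).
N = 380² / ((1600000 − 380) × 0.02) = 144400 / 31992 ≈ 4.51.

f/4.51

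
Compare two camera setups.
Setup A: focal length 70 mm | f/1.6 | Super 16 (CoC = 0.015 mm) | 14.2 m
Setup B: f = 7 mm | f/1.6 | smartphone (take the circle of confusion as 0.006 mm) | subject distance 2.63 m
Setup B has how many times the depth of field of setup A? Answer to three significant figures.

1.86

Setup A: H = 70²/(1.6×0.015) + 70 ≈ 204236.7 mm; DoF = Df − Dn = 15255.8 − 13280.9 ≈ 1974.9 mm.
Setup B: H = 7²/(1.6×0.006) + 7 ≈ 5111.2 mm; DoF = Df − Dn = 5410.3 − 1737.2 ≈ 3673.1 mm.
Ratio = 3673.1 / 1974.9 ≈ 1.86.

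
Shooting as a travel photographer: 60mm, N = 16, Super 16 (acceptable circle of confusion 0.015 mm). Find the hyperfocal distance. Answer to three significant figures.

15.1 m

Hyperfocal distance H = f²/(N·c) + f = 60²/(16 × 0.015) + 60 = 3600/0.24 + 60 ≈ 15060.0 mm ≈ 15.1 m.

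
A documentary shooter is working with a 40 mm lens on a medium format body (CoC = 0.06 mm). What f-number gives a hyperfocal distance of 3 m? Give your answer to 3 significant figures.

Rearrange H = f²/(N·c) + f for N: N = f² / ((H − f)·c).
N = 40² / ((3000 − 40) × 0.06) = 1600 / 177.6 ≈ 9.01.

f/9.01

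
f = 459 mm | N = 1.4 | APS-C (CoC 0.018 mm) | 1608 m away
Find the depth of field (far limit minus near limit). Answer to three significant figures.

642 m

Hyperfocal distance H = f²/(N·c) + f = 459²/(1.4 × 0.018) + 459 = 210681/0.0252 + 459 ≈ 8360816.1 mm ≈ 8361 m.
Near limit Dn = s·(H − f)/(H + s − 2f) = 1608000 × (8360816.1 − 459) / (8360816.1 + 1608000 − 2 × 459) = 1608000 × 8360357.1 / 9967898.1 ≈ 1348675 mm.
Far limit Df = s·(H − f)/(H − s) = 1608000 × (8360816.1 − 459) / (8360816.1 − 1608000) = 1608000 × 8360357.1 / 6752816.1 ≈ 1990792 mm.
Depth of field = Df − Dn = 1990792 − 1348675 ≈ 642117 mm ≈ 642 m.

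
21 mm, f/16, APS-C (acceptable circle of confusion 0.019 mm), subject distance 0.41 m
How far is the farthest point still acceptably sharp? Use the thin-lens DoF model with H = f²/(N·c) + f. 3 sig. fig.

0.560 m

Hyperfocal distance H = f²/(N·c) + f = 21²/(16 × 0.019) + 21 = 441/0.304 + 21 ≈ 1471.7 mm ≈ 1.472 m.
Far limit Df = s·(H − f)/(H − s) = 410 × (1471.7 − 21) / (1471.7 − 410) = 410 × 1450.7 / 1061.7 ≈ 560.23 mm ≈ 0.560 m.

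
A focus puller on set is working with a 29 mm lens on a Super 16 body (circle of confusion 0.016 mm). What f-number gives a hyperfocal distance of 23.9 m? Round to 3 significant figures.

f/2.20

Rearrange H = f²/(N·c) + f for N: N = f² / ((H − f)·c).
N = 29² / ((23900 − 29) × 0.016) = 841 / 381.9 ≈ 2.20.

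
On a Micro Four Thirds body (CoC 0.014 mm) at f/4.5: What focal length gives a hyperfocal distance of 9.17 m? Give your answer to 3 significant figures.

24.0 mm

From H = f²/(N·c) + f, with f ≪ H: f ≈ √(H·N·c) = √(9170 × 4.5 × 0.014) = √577.71 ≈ 24.04 mm.
The +f correction barely moves this — solving exactly, f² + N·c·f − N·c·H = 0 ⇒ f = (−N·c + √((N·c)² + 4·N·c·H))/2 = (−0.063 + √2310.8)/2 ≈ 24.004 mm, so f ≈ 24.0 mm.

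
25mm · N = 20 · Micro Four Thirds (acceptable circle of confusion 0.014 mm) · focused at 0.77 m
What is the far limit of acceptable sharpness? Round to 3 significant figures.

Hyperfocal distance H = f²/(N·c) + f = 25²/(20 × 0.014) + 25 = 625/0.28 + 25 ≈ 2257.1 mm ≈ 2.257 m.
Far limit Df = s·(H − f)/(H − s) = 770 × (2257.1 − 25) / (2257.1 − 770) = 770 × 2232.1 / 1487.1 ≈ 1155.7 mm ≈ 1.16 m.

1.16 m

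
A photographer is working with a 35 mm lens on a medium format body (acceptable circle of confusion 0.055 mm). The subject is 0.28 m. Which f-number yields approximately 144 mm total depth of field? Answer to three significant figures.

f/22

Write h = H − f = f²/(N·c). The thin-lens limits are Dn = s·h/(h + (s−f)) and Df = s·h/(h − (s−f)), so DoF = Df − Dn = 2·s·(s−f)·h / (h² − (s−f)²).
That is a quadratic in h: DoF·h² − 2·s·(s−f)·h − DoF·(s−f)² = 0 ⇒ h = (s−f)·(s + √(s² + DoF²)) / DoF = 245 × (280 + √(280² + 144²)) / 144 = 245 × (280 + 314.859) / 144 ≈ 1012.1 mm.
Then N = f²/(c·h) = 35² / (0.055 × 1012.1) = 1225 / 55.665 ≈ 22.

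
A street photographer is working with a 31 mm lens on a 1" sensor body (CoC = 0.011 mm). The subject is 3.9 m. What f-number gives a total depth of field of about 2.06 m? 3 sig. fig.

Write h = H − f = f²/(N·c). The thin-lens limits are Dn = s·h/(h + (s−f)) and Df = s·h/(h − (s−f)), so DoF = Df − Dn = 2·s·(s−f)·h / (h² − (s−f)²).
That is a quadratic in h: DoF·h² − 2·s·(s−f)·h − DoF·(s−f)² = 0 ⇒ h = (s−f)·(s + √(s² + DoF²)) / DoF = 3869 × (3900 + √(3900² + 2060²)) / 2060 = 3869 × (3900 + 4410.62) / 2060 ≈ 15609 mm.
Then N = f²/(c·h) = 31² / (0.011 × 15609) = 961 / 171.70 ≈ 5.60.

f/5.60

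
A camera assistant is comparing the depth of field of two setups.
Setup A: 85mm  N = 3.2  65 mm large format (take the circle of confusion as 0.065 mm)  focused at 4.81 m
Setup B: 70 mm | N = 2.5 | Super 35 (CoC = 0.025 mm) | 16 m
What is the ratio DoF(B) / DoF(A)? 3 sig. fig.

5.09

Setup A: H = 85²/(3.2×0.065) + 85 ≈ 34820.6 mm; DoF = Df − Dn = 5567.3 − 4234.1 ≈ 1333.2 mm.
Setup B: H = 70²/(2.5×0.025) + 70 ≈ 78470.0 mm; DoF = Df − Dn = 20080.0 − 13298.0 ≈ 6782.0 mm.
Ratio = 6782.0 / 1333.2 ≈ 5.09.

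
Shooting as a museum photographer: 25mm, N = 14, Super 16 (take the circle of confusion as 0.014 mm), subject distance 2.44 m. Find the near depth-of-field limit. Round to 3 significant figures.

Hyperfocal distance H = f²/(N·c) + f = 25²/(14 × 0.014) + 25 = 625/0.196 + 25 ≈ 3213.8 mm ≈ 3.214 m.
Near limit Dn = s·(H − f)/(H + s − 2f) = 2440 × (3213.8 − 25) / (3213.8 + 2440 − 2 × 25) = 2440 × 3188.8 / 5603.8 ≈ 1388.5 mm ≈ 1.39 m.

1.39 m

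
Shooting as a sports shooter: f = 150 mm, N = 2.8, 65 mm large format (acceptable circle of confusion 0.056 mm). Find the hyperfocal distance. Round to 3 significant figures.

144 m

Hyperfocal distance H = f²/(N·c) + f = 150²/(2.8 × 0.056) + 150 = 22500/0.1568 + 150 ≈ 143644.9 mm ≈ 144 m.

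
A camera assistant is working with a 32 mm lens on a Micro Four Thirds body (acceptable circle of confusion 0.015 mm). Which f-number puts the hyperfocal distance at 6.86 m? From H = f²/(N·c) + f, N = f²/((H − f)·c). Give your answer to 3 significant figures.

f/10

Rearrange H = f²/(N·c) + f for N: N = f² / ((H − f)·c).
N = 32² / ((6860 − 32) × 0.015) = 1024 / 102.4 ≈ 10.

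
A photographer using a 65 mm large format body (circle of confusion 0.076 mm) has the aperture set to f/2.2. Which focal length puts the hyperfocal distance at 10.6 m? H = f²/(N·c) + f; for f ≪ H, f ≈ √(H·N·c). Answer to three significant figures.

42.0 mm

From H = f²/(N·c) + f, with f ≪ H: f ≈ √(H·N·c) = √(10600 × 2.2 × 0.076) = √1772.3 ≈ 42.10 mm.
Exact: f² + N·c·f − N·c·H = 0 ⇒ f = (−N·c + √((N·c)² + 4·N·c·H))/2 = (−0.1672 + √7089.3)/2 ≈ 42.015 mm ≈ 42.0 mm.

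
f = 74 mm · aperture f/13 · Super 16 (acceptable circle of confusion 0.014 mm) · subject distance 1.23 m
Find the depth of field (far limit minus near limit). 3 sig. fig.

Hyperfocal distance H = f²/(N·c) + f = 74²/(13 × 0.014) + 74 = 5476/0.182 + 74 ≈ 30161.9 mm ≈ 30.16 m.
Near limit Dn = s·(H − f)/(H + s − 2f) = 1230 × (30161.9 − 74) / (30161.9 + 1230 − 2 × 74) = 1230 × 30087.9 / 31243.9 ≈ 1184.491 mm.
Far limit Df = s·(H − f)/(H − s) = 1230 × (30161.9 − 74) / (30161.9 − 1230) = 1230 × 30087.9 / 28931.9 ≈ 1279.146 mm.
Depth of field = Df − Dn = 1279.146 − 1184.491 ≈ 94.655 mm.

94.7 mm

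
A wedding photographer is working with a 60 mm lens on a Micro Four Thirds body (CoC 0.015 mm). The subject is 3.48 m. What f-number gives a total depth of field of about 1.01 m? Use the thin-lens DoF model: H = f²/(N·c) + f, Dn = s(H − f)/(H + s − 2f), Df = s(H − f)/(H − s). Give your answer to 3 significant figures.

Write h = H − f = f²/(N·c). The thin-lens limits are Dn = s·h/(h + (s−f)) and Df = s·h/(h − (s−f)), so DoF = Df − Dn = 2·s·(s−f)·h / (h² − (s−f)²).
That is a quadratic in h: DoF·h² − 2·s·(s−f)·h − DoF·(s−f)² = 0 ⇒ h = (s−f)·(s + √(s² + DoF²)) / DoF = 3420 × (3480 + √(3480² + 1010²)) / 1010 = 3420 × (3480 + 3623.60) / 1010 ≈ 24054 mm.
Then N = f²/(c·h) = 60² / (0.015 × 24054) = 3600 / 360.81 ≈ 9.98.

f/9.98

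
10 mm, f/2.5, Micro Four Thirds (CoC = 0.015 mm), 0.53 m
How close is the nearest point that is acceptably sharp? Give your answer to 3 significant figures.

444 mm

Hyperfocal distance H = f²/(N·c) + f = 10²/(2.5 × 0.015) + 10 = 100/0.0375 + 10 ≈ 2676.7 mm ≈ 2.677 m.
Near limit Dn = s·(H − f)/(H + s − 2f) = 530 × (2676.7 − 10) / (2676.7 + 530 − 2 × 10) = 530 × 2666.7 / 3186.7 ≈ 443.51 mm.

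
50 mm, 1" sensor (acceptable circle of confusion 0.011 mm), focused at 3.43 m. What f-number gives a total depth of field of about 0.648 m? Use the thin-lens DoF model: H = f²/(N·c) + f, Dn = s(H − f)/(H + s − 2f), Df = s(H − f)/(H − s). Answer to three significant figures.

f/6.30

Write h = H − f = f²/(N·c). The thin-lens limits are Dn = s·h/(h + (s−f)) and Df = s·h/(h − (s−f)), so DoF = Df − Dn = 2·s·(s−f)·h / (h² − (s−f)²).
That is a quadratic in h: DoF·h² − 2·s·(s−f)·h − DoF·(s−f)² = 0 ⇒ h = (s−f)·(s + √(s² + DoF²)) / DoF = 3380 × (3430 + √(3430² + 648²)) / 648 = 3380 × (3430 + 3490.67) / 648 ≈ 36099 mm.
Then N = f²/(c·h) = 50² / (0.011 × 36099) = 2500 / 397.08 ≈ 6.30.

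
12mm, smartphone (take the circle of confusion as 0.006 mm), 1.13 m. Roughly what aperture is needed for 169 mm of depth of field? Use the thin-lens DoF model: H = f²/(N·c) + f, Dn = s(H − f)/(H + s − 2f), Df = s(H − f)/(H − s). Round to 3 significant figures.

Write h = H − f = f²/(N·c). The thin-lens limits are Dn = s·h/(h + (s−f)) and Df = s·h/(h − (s−f)), so DoF = Df − Dn = 2·s·(s−f)·h / (h² − (s−f)²).
That is a quadratic in h: DoF·h² − 2·s·(s−f)·h − DoF·(s−f)² = 0 ⇒ h = (s−f)·(s + √(s² + DoF²)) / DoF = 1118 × (1130 + √(1130² + 169²)) / 169 = 1118 × (1130 + 1142.57) / 169 ≈ 15034 mm.
Then N = f²/(c·h) = 12² / (0.006 × 15034) = 144 / 90.203 ≈ 1.60.

f/1.60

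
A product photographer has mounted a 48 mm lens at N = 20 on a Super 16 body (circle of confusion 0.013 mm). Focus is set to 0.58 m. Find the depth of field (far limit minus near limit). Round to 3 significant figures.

Hyperfocal distance H = f²/(N·c) + f = 48²/(20 × 0.013) + 48 = 2304/0.26 + 48 ≈ 8909.5 mm ≈ 8.910 m.
Near limit Dn = s·(H − f)/(H + s − 2f) = 580 × (8909.5 − 48) / (8909.5 + 580 − 2 × 48) = 580 × 8861.5 / 9393.5 ≈ 547.152 mm.
Far limit Df = s·(H − f)/(H − s) = 580 × (8909.5 − 48) / (8909.5 − 580) = 580 × 8861.5 / 8329.5 ≈ 617.044 mm.
Depth of field = Df − Dn = 617.044 − 547.152 ≈ 69.892 mm.

69.9 mm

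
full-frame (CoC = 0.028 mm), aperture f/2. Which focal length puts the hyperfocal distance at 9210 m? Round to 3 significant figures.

From H = f²/(N·c) + f, with f ≪ H: f ≈ √(H·N·c) = √(9210000 × 2 × 0.028) = √515760 ≈ 718.2 mm.
The +f correction barely moves this — solving exactly, f² + N·c·f − N·c·H = 0 ⇒ f = (−N·c + √((N·c)² + 4·N·c·H))/2 = (−0.056 + √2063040)/2 ≈ 718.14 mm, so f ≈ 718 mm.

718 mm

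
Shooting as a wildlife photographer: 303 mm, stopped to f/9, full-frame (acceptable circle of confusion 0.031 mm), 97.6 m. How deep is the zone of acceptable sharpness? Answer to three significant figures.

63.2 m

Hyperfocal distance H = f²/(N·c) + f = 303²/(9 × 0.031) + 303 = 91809/0.279 + 303 ≈ 329367.5 mm ≈ 329.4 m.
Near limit Dn = s·(H − f)/(H + s − 2f) = 97600 × (329367.5 − 303) / (329367.5 + 97600 − 2 × 303) = 97600 × 329064.5 / 426361.5 ≈ 75327 mm.
Far limit Df = s·(H − f)/(H − s) = 97600 × (329367.5 − 303) / (329367.5 − 97600) = 97600 × 329064.5 / 231767.5 ≈ 138573 mm.
Depth of field = Df − Dn = 138573 − 75327 ≈ 63246 mm ≈ 63.2 m.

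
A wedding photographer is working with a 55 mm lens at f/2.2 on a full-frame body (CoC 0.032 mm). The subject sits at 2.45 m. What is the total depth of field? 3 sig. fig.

Hyperfocal distance H = f²/(N·c) + f = 55²/(2.2 × 0.032) + 55 = 3025/0.0704 + 55 ≈ 43023.8 mm ≈ 43.02 m.
Near limit Dn = s·(H − f)/(H + s − 2f) = 2450 × (43023.8 − 55) / (43023.8 + 2450 − 2 × 55) = 2450 × 42968.8 / 45363.8 ≈ 2320.65 mm.
Far limit Df = s·(H − f)/(H − s) = 2450 × (43023.8 − 55) / (43023.8 − 2450) = 2450 × 42968.8 / 40573.8 ≈ 2594.62 mm.
Depth of field = Df − Dn = 2594.62 − 2320.65 ≈ 273.97 mm.

274 mm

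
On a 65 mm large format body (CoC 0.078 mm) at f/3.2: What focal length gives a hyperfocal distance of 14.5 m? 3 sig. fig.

From H = f²/(N·c) + f, with f ≪ H: f ≈ √(H·N·c) = √(14500 × 3.2 × 0.078) = √3619.2 ≈ 60.16 mm.
Exact: f² + N·c·f − N·c·H = 0 ⇒ f = (−N·c + √((N·c)² + 4·N·c·H))/2 = (−0.2496 + √14477)/2 ≈ 60.035 mm ≈ 60.0 mm.

60.0 mm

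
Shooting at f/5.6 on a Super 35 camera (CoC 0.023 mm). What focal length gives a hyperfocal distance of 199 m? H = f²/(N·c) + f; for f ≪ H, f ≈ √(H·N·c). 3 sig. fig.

160 mm

From H = f²/(N·c) + f, with f ≪ H: f ≈ √(H·N·c) = √(199000 × 5.6 × 0.023) = √25631 ≈ 160.1 mm.
The +f correction barely moves this — solving exactly, f² + N·c·f − N·c·H = 0 ⇒ f = (−N·c + √((N·c)² + 4·N·c·H))/2 = (−0.1288 + √102525)/2 ≈ 160.03 mm, so f ≈ 160 mm.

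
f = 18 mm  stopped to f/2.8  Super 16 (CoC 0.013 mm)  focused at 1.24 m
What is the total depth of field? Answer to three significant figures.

347 mm

Hyperfocal distance H = f²/(N·c) + f = 18²/(2.8 × 0.013) + 18 = 324/0.0364 + 18 ≈ 8919.1 mm ≈ 8.919 m.
Near limit Dn = s·(H − f)/(H + s − 2f) = 1240 × (8919.1 − 18) / (8919.1 + 1240 − 2 × 18) = 1240 × 8901.1 / 10123.1 ≈ 1090.31 mm.
Far limit Df = s·(H − f)/(H − s) = 1240 × (8919.1 − 18) / (8919.1 − 1240) = 1240 × 8901.1 / 7679.1 ≈ 1437.33 mm.
Depth of field = Df − Dn = 1437.33 − 1090.31 ≈ 347.02 mm.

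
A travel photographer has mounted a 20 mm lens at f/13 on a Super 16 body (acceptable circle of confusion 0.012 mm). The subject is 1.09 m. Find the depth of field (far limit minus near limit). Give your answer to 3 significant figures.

Hyperfocal distance H = f²/(N·c) + f = 20²/(13 × 0.012) + 20 = 400/0.156 + 20 ≈ 2584.1 mm ≈ 2.584 m.
Near limit Dn = s·(H − f)/(H + s − 2f) = 1090 × (2584.1 − 20) / (2584.1 + 1090 − 2 × 20) = 1090 × 2564.1 / 3634.1 ≈ 769.1 mm.
Far limit Df = s·(H − f)/(H − s) = 1090 × (2584.1 − 20) / (2584.1 − 1090) = 1090 × 2564.1 / 1494.1 ≈ 1870.6 mm.
Depth of field = Df − Dn = 1870.6 − 769.1 ≈ 1101.5 mm ≈ 1.10 m.

1.10 m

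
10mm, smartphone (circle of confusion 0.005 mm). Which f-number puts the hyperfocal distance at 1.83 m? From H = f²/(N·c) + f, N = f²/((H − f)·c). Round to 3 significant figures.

f/11

Rearrange H = f²/(N·c) + f for N: N = f² / ((H − f)·c).
N = 10² / ((1830 − 10) × 0.005) = 100 / 9.100 ≈ 11.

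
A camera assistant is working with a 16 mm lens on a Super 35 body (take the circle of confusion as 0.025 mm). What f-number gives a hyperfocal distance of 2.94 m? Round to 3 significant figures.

Rearrange H = f²/(N·c) + f for N: N = f² / ((H − f)·c).
N = 16² / ((2940 − 16) × 0.025) = 256 / 73.10 ≈ 3.50.

f/3.50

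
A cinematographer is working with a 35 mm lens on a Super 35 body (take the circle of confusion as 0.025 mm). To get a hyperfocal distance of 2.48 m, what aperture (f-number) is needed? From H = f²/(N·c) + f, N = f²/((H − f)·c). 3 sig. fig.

f/20

Rearrange H = f²/(N·c) + f for N: N = f² / ((H − f)·c).
N = 35² / ((2480 − 35) × 0.025) = 1225 / 61.12 ≈ 20.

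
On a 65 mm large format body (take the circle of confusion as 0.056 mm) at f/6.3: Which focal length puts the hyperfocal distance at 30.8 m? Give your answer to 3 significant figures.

104 mm

From H = f²/(N·c) + f, with f ≪ H: f ≈ √(H·N·c) = √(30800 × 6.3 × 0.056) = √10866 ≈ 104.2 mm.
The +f correction barely moves this — solving exactly, f² + N·c·f − N·c·H = 0 ⇒ f = (−N·c + √((N·c)² + 4·N·c·H))/2 = (−0.3528 + √43465)/2 ≈ 104.07 mm, so f ≈ 104 mm.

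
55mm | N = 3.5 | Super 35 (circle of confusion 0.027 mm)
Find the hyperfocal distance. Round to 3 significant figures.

32.1 m

Hyperfocal distance H = f²/(N·c) + f = 55²/(3.5 × 0.027) + 55 = 3025/0.0945 + 55 ≈ 32065.6 mm ≈ 32.1 m.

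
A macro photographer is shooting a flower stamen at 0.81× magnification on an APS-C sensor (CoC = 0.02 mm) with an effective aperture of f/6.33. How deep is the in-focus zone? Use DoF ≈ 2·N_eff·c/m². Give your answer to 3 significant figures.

0.386 mm

At magnification m, DoF ≈ 2·N_eff·c/m² = 2 × 6.33 × 0.02 / 0.81² = 0.2532 / 0.6561 ≈ 0.386 mm.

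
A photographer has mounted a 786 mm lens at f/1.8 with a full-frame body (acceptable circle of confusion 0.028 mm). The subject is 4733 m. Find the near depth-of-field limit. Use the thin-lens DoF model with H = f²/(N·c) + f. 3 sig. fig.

Hyperfocal distance H = f²/(N·c) + f = 786²/(1.8 × 0.028) + 786 = 617796/0.0504 + 786 ≈ 12258643.1 mm ≈ 12259 m.
Near limit Dn = s·(H − f)/(H + s − 2f) = 4733000 × (12258643.1 − 786) / (12258643.1 + 4733000 − 2 × 786) = 4733000 × 12257857.1 / 16990071.1 ≈ 3414726 mm ≈ 3410 m.

3410 m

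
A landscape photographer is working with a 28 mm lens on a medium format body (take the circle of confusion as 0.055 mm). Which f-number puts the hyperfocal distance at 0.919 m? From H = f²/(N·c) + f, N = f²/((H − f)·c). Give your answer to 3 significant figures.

Rearrange H = f²/(N·c) + f for N: N = f² / ((H − f)·c).
N = 28² / ((919 − 28) × 0.055) = 784 / 49.01 ≈ 16.

f/16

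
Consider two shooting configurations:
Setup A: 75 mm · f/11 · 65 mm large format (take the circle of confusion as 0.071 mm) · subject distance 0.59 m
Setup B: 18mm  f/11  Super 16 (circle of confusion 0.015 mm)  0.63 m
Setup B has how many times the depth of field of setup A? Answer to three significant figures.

Setup A: H = 75²/(11×0.071) + 75 ≈ 7277.3 mm; DoF = Df − Dn = 635.437 − 550.627 ≈ 84.810 mm.
Setup B: H = 18²/(11×0.015) + 18 ≈ 1981.6 mm; DoF = Df − Dn = 915.25 − 480.30 ≈ 434.95 mm.
Ratio = 434.95 / 84.810 ≈ 5.13.

5.13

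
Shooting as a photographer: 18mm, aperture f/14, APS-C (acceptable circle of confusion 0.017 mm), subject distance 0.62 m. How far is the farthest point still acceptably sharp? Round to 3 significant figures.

1.11 m

Hyperfocal distance H = f²/(N·c) + f = 18²/(14 × 0.017) + 18 = 324/0.238 + 18 ≈ 1379.3 mm ≈ 1.379 m.
Far limit Df = s·(H − f)/(H − s) = 620 × (1379.3 − 18) / (1379.3 − 620) = 620 × 1361.3 / 759.3 ≈ 1111.5 mm ≈ 1.11 m.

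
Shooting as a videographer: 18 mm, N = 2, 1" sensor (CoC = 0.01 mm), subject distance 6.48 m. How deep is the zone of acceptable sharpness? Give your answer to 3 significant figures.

Hyperfocal distance H = f²/(N·c) + f = 18²/(2 × 0.01) + 18 = 324/0.02 + 18 ≈ 16218.0 mm ≈ 16.22 m.
Near limit Dn = s·(H − f)/(H + s − 2f) = 6480 × (16218.0 − 18) / (16218.0 + 6480 − 2 × 18) = 6480 × 16200.0 / 22662.0 ≈ 4632.2 mm.
Far limit Df = s·(H − f)/(H − s) = 6480 × (16218.0 − 18) / (16218.0 − 6480) = 6480 × 16200.0 / 9738.0 ≈ 10780.0 mm.
Depth of field = Df − Dn = 10780.0 − 4632.2 ≈ 6147.8 mm ≈ 6.15 m.

6.15 m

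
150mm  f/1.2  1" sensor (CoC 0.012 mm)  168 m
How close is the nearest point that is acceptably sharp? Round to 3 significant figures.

152 m

Hyperfocal distance H = f²/(N·c) + f = 150²/(1.2 × 0.012) + 150 = 22500/0.0144 + 150 ≈ 1562650.0 mm ≈ 1563 m.
Near limit Dn = s·(H − f)/(H + s − 2f) = 168000 × (1562650.0 − 150) / (1562650.0 + 168000 − 2 × 150) = 168000 × 1562500.0 / 1730350.0 ≈ 151703 mm ≈ 152 m.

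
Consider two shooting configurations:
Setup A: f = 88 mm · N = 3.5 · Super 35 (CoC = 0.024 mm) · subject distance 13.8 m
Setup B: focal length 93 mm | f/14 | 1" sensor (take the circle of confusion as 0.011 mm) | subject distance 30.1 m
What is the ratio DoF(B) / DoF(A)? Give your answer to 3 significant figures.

Setup A: H = 88²/(3.5×0.024) + 88 ≈ 92278.5 mm; DoF = Df − Dn = 16211.2 − 12013.2 ≈ 4198.0 mm.
Setup B: H = 93²/(14×0.011) + 93 ≈ 56255.3 mm; DoF = Df − Dn = 64633 − 19618 ≈ 45015 mm.
Ratio = 45015 / 4198.0 ≈ 10.7.

10.7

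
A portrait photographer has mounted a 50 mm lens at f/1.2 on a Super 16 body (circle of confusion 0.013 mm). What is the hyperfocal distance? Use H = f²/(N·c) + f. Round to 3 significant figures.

Hyperfocal distance H = f²/(N·c) + f = 50²/(1.2 × 0.013) + 50 = 2500/0.0156 + 50 ≈ 160306.4 mm ≈ 160 m.

160 m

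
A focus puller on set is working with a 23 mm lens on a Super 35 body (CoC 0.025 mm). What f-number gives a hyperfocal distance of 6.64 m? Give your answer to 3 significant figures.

Rearrange H = f²/(N·c) + f for N: N = f² / ((H − f)·c).
N = 23² / ((6640 − 23) × 0.025) = 529 / 165.4 ≈ 3.20.

f/3.20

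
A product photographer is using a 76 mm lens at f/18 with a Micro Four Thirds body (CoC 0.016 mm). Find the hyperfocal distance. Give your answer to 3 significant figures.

20.1 m

Hyperfocal distance H = f²/(N·c) + f = 76²/(18 × 0.016) + 76 = 5776/0.288 + 76 ≈ 20131.6 mm ≈ 20.1 m.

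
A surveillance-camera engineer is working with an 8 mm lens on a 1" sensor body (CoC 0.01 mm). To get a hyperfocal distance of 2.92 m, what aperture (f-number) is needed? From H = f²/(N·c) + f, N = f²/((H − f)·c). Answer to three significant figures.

f/2.20

Rearrange H = f²/(N·c) + f for N: N = f² / ((H − f)·c).
N = 8² / ((2920 − 8) × 0.01) = 64 / 29.12 ≈ 2.20.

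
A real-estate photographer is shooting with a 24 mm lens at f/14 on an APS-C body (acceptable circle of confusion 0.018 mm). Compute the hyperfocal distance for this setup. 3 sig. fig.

Hyperfocal distance H = f²/(N·c) + f = 24²/(14 × 0.018) + 24 = 576/0.252 + 24 ≈ 2309.7 mm ≈ 2.31 m.

2.31 m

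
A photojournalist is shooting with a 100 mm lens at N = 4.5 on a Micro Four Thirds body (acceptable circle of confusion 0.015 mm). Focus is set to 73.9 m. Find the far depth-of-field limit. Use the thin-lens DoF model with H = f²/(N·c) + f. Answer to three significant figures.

147 m

Hyperfocal distance H = f²/(N·c) + f = 100²/(4.5 × 0.015) + 100 = 10000/0.0675 + 100 ≈ 148248.1 mm ≈ 148.2 m.
Far limit Df = s·(H − f)/(H − s) = 73900 × (148248.1 − 100) / (148248.1 − 73900) = 73900 × 148148.1 / 74348.1 ≈ 147255 mm ≈ 147 m.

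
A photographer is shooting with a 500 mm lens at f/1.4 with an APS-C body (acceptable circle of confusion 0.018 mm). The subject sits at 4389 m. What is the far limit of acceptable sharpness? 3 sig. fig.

Hyperfocal distance H = f²/(N·c) + f = 500²/(1.4 × 0.018) + 500 = 250000/0.0252 + 500 ≈ 9921134.9 mm ≈ 9921 m.
Far limit Df = s·(H − f)/(H − s) = 4389000 × (9921134.9 − 500) / (9921134.9 − 4389000) = 4389000 × 9920634.9 / 5532134.9 ≈ 7870681 mm ≈ 7870 m.

7870 m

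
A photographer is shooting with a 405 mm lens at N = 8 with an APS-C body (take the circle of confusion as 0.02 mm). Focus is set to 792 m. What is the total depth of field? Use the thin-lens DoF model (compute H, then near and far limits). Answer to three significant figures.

3030 m

Hyperfocal distance H = f²/(N·c) + f = 405²/(8 × 0.02) + 405 = 164025/0.16 + 405 ≈ 1025561.2 mm ≈ 1026 m.
Near limit Dn = s·(H − f)/(H + s − 2f) = 792000 × (1025561.2 − 405) / (1025561.2 + 792000 − 2 × 405) = 792000 × 1025156.2 / 1816751.2 ≈ 446910 mm.
Far limit Df = s·(H − f)/(H − s) = 792000 × (1025561.2 − 405) / (1025561.2 − 792000) = 792000 × 1025156.2 / 233561.2 ≈ 3476278 mm.
Depth of field = Df − Dn = 3476278 − 446910 ≈ 3029368 mm ≈ 3030 m.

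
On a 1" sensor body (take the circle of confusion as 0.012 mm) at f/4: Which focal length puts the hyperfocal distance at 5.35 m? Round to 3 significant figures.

16.0 mm

From H = f²/(N·c) + f, with f ≪ H: f ≈ √(H·N·c) = √(5350 × 4 × 0.012) = √256.80 ≈ 16.02 mm.
The +f correction barely moves this — solving exactly, f² + N·c·f − N·c·H = 0 ⇒ f = (−N·c + √((N·c)² + 4·N·c·H))/2 = (−0.048 + √1027.2)/2 ≈ 16.001 mm, so f ≈ 16.0 mm.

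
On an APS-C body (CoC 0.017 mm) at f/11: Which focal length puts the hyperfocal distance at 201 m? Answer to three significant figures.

From H = f²/(N·c) + f, with f ≪ H: f ≈ √(H·N·c) = √(201000 × 11 × 0.017) = √37587 ≈ 193.9 mm.
The +f correction barely moves this — solving exactly, f² + N·c·f − N·c·H = 0 ⇒ f = (−N·c + √((N·c)² + 4·N·c·H))/2 = (−0.187 + √150348)/2 ≈ 193.78 mm, so f ≈ 194 mm.

194 mm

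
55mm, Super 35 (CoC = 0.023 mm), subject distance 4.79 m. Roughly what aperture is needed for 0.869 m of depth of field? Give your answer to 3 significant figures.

Write h = H − f = f²/(N·c). The thin-lens limits are Dn = s·h/(h + (s−f)) and Df = s·h/(h − (s−f)), so DoF = Df − Dn = 2·s·(s−f)·h / (h² − (s−f)²).
That is a quadratic in h: DoF·h² − 2·s·(s−f)·h − DoF·(s−f)² = 0 ⇒ h = (s−f)·(s + √(s² + DoF²)) / DoF = 4735 × (4790 + √(4790² + 869²)) / 869 = 4735 × (4790 + 4868.19) / 869 ≈ 52625 mm.
Then N = f²/(c·h) = 55² / (0.023 × 52625) = 3025 / 1210.4 ≈ 2.50.

f/2.50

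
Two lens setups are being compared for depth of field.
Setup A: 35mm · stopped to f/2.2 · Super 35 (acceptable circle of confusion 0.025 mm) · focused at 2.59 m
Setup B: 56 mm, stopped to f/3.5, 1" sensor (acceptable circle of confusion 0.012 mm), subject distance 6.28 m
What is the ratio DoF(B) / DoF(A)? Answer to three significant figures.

1.75

Setup A: H = 35²/(2.2×0.025) + 35 ≈ 22307.7 mm; DoF = Df − Dn = 2925.61 − 2323.47 ≈ 602.14 mm.
Setup B: H = 56²/(3.5×0.012) + 56 ≈ 74722.7 mm; DoF = Df − Dn = 6851.1 − 5796.8 ≈ 1054.3 mm.
Ratio = 1054.3 / 602.14 ≈ 1.75.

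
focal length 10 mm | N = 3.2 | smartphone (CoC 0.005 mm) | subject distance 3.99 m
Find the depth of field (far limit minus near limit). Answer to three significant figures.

Hyperfocal distance H = f²/(N·c) + f = 10²/(3.2 × 0.005) + 10 = 100/0.016 + 10 ≈ 6260.0 mm ≈ 6.260 m.
Near limit Dn = s·(H − f)/(H + s − 2f) = 3990 × (6260.0 − 10) / (6260.0 + 3990 − 2 × 10) = 3990 × 6250.0 / 10230.0 ≈ 2437.7 mm.
Far limit Df = s·(H − f)/(H − s) = 3990 × (6260.0 − 10) / (6260.0 − 3990) = 3990 × 6250.0 / 2270.0 ≈ 10985.7 mm.
Depth of field = Df − Dn = 10985.7 − 2437.7 ≈ 8548.0 mm ≈ 8.55 m.

8.55 m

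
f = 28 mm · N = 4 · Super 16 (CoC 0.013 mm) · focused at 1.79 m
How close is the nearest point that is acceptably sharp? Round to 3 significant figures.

Hyperfocal distance H = f²/(N·c) + f = 28²/(4 × 0.013) + 28 = 784/0.052 + 28 ≈ 15104.9 mm ≈ 15.10 m.
Near limit Dn = s·(H − f)/(H + s − 2f) = 1790 × (15104.9 − 28) / (15104.9 + 1790 − 2 × 28) = 1790 × 15076.9 / 16838.9 ≈ 1602.7 mm ≈ 1.60 m.

1.60 m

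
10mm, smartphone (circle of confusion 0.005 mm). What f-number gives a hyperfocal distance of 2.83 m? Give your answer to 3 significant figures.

f/7.09

Rearrange H = f²/(N·c) + f for N: N = f² / ((H − f)·c).
N = 10² / ((2830 − 10) × 0.005) = 100 / 14.10 ≈ 7.09.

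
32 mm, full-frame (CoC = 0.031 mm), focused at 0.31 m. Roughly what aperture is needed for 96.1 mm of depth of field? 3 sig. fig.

Write h = H − f = f²/(N·c). The thin-lens limits are Dn = s·h/(h + (s−f)) and Df = s·h/(h − (s−f)), so DoF = Df − Dn = 2·s·(s−f)·h / (h² − (s−f)²).
That is a quadratic in h: DoF·h² − 2·s·(s−f)·h − DoF·(s−f)² = 0 ⇒ h = (s−f)·(s + √(s² + DoF²)) / DoF = 278 × (310 + √(310² + 96.1²)) / 96.1 = 278 × (310 + 324.554) / 96.1 ≈ 1835.7 mm.
Then N = f²/(c·h) = 32² / (0.031 × 1835.7) = 1024 / 56.905 ≈ 18.

f/18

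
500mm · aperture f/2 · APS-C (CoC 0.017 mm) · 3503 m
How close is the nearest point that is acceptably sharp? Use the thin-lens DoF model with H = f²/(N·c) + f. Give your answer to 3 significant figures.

Hyperfocal distance H = f²/(N·c) + f = 500²/(2 × 0.017) + 500 = 250000/0.034 + 500 ≈ 7353441.2 mm ≈ 7353 m.
Near limit Dn = s·(H − f)/(H + s − 2f) = 3503000 × (7353441.2 − 500) / (7353441.2 + 3503000 − 2 × 500) = 3503000 × 7352941.2 / 10855441.2 ≈ 2372760 mm ≈ 2370 m.

2370 m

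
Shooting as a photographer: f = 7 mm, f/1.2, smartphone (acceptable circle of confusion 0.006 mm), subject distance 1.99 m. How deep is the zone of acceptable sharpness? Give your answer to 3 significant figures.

Hyperfocal distance H = f²/(N·c) + f = 7²/(1.2 × 0.006) + 7 = 49/0.0072 + 7 ≈ 6812.6 mm ≈ 6.813 m.
Near limit Dn = s·(H − f)/(H + s − 2f) = 1990 × (6812.6 − 7) / (6812.6 + 1990 − 2 × 7) = 1990 × 6805.6 / 8788.6 ≈ 1541.0 mm.
Far limit Df = s·(H − f)/(H − s) = 1990 × (6812.6 − 7) / (6812.6 − 1990) = 1990 × 6805.6 / 4822.6 ≈ 2808.3 mm.
Depth of field = Df − Dn = 2808.3 − 1541.0 ≈ 1267.3 mm ≈ 1.27 m.

1.27 m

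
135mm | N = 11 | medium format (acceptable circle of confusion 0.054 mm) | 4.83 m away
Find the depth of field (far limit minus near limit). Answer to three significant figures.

Hyperfocal distance H = f²/(N·c) + f = 135²/(11 × 0.054) + 135 = 18225/0.594 + 135 ≈ 30816.8 mm ≈ 30.82 m.
Near limit Dn = s·(H − f)/(H + s − 2f) = 4830 × (30816.8 − 135) / (30816.8 + 4830 − 2 × 135) = 4830 × 30681.8 / 35376.8 ≈ 4189.0 mm.
Far limit Df = s·(H − f)/(H − s) = 4830 × (30816.8 − 135) / (30816.8 − 4830) = 4830 × 30681.8 / 25986.8 ≈ 5702.6 mm.
Depth of field = Df − Dn = 5702.6 − 4189.0 ≈ 1513.6 mm ≈ 1.51 m.

1.51 m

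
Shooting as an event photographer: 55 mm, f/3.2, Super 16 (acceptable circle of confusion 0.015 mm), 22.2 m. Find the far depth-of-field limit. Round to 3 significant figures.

34.2 m

Hyperfocal distance H = f²/(N·c) + f = 55²/(3.2 × 0.015) + 55 = 3025/0.048 + 55 ≈ 63075.8 mm ≈ 63.08 m.
Far limit Df = s·(H − f)/(H − s) = 22200 × (63075.8 − 55) / (63075.8 − 22200) = 22200 × 63020.8 / 40875.8 ≈ 34227 mm ≈ 34.2 m.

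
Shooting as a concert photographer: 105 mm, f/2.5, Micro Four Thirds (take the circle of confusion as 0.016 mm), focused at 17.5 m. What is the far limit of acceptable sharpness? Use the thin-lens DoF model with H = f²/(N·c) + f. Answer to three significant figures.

Hyperfocal distance H = f²/(N·c) + f = 105²/(2.5 × 0.016) + 105 = 11025/0.04 + 105 ≈ 275730.0 mm ≈ 275.7 m.
Far limit Df = s·(H − f)/(H − s) = 17500 × (275730.0 − 105) / (275730.0 − 17500) = 17500 × 275625.0 / 258230.0 ≈ 18679 mm ≈ 18.7 m.

18.7 m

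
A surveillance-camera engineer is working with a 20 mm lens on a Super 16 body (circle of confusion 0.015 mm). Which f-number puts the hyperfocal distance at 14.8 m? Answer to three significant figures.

f/1.80

Rearrange H = f²/(N·c) + f for N: N = f² / ((H − f)·c).
N = 20² / ((14800 − 20) × 0.015) = 400 / 221.7 ≈ 1.80.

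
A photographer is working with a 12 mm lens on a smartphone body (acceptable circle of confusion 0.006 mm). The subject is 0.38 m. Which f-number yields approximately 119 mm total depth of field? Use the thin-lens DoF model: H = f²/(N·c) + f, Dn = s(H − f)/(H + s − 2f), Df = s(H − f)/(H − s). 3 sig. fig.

Write h = H − f = f²/(N·c). The thin-lens limits are Dn = s·h/(h + (s−f)) and Df = s·h/(h − (s−f)), so DoF = Df − Dn = 2·s·(s−f)·h / (h² − (s−f)²).
That is a quadratic in h: DoF·h² − 2·s·(s−f)·h − DoF·(s−f)² = 0 ⇒ h = (s−f)·(s + √(s² + DoF²)) / DoF = 368 × (380 + √(380² + 119²)) / 119 = 368 × (380 + 398.197) / 119 ≈ 2406.5 mm.
Then N = f²/(c·h) = 12² / (0.006 × 2406.5) = 144 / 14.439 ≈ 9.97.

f/9.97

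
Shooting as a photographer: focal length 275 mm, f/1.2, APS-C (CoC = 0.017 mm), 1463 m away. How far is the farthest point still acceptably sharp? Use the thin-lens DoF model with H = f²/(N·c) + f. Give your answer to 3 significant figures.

Hyperfocal distance H = f²/(N·c) + f = 275²/(1.2 × 0.017) + 275 = 75625/0.0204 + 275 ≈ 3707382.8 mm ≈ 3707 m.
Far limit Df = s·(H − f)/(H − s) = 1463000 × (3707382.8 − 275) / (3707382.8 − 1463000) = 1463000 × 3707107.8 / 2244382.8 ≈ 2416477 mm ≈ 2420 m.

2420 m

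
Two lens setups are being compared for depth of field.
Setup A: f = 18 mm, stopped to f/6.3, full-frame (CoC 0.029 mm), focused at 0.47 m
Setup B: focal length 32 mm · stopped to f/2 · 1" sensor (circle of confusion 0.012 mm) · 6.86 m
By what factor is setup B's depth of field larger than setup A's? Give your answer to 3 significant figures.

8.79

Setup A: H = 18²/(6.3×0.029) + 18 ≈ 1791.4 mm; DoF = Df − Dn = 630.77 − 374.54 ≈ 256.23 mm.
Setup B: H = 32²/(2×0.012) + 32 ≈ 42698.7 mm; DoF = Df − Dn = 8167.0 − 5913.6 ≈ 2253.4 mm.
Ratio = 2253.4 / 256.23 ≈ 8.79.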